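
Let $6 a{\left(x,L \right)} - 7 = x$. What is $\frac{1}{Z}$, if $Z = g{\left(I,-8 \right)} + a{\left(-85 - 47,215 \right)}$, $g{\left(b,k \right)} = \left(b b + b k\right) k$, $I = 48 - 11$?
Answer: $- \frac{6}{51629} \approx -0.00011621$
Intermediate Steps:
$a{\left(x,L \right)} = \frac{7}{6} + \frac{x}{6}$
$I = 37$
$g{\left(b,k \right)} = k \left(b^{2} + b k\right)$ ($g{\left(b,k \right)} = \left(b^{2} + b k\right) k = k \left(b^{2} + b k\right)$)
$Z = - \frac{51629}{6}$ ($Z = 37 \left(-8\right) \left(37 - 8\right) + \left(\frac{7}{6} + \frac{-85 - 47}{6}\right) = 37 \left(-8\right) 29 + \left(\frac{7}{6} + \frac{1}{6} \left(-132\right)\right) = -8584 + \left(\frac{7}{6} - 22\right) = -8584 - \frac{125}{6} = - \frac{51629}{6} \approx -8604.8$)
$\frac{1}{Z} = \frac{1}{- \frac{51629}{6}} = - \frac{6}{51629}$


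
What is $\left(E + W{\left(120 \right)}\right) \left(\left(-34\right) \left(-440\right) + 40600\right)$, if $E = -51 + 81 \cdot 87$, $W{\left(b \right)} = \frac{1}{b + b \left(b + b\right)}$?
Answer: $\frac{93676160623}{241} \approx 3.887 \cdot 10^{8}$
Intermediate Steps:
$W{\left(b \right)} = \frac{1}{b + 2 b^{2}}$ ($W{\left(b \right)} = \frac{1}{b + b 2 b} = \frac{1}{b + 2 b^{2}}$)
$E = 6996$ ($E = -51 + 7047 = 6996$)
$\left(E + W{\left(120 \right)}\right) \left(\left(-34\right) \left(-440\right) + 40600\right) = \left(6996 + \frac{1}{120 \left(1 + 2 \cdot 120\right)}\right) \left(\left(-34\right) \left(-440\right) + 40600\right) = \left(6996 + \frac{1}{120 \left(1 + 240\right)}\right) \left(14960 + 40600\right) = \left(6996 + \frac{1}{120 \cdot 241}\right) 55560 = \left(6996 + \frac{1}{120} \cdot \frac{1}{241}\right) 55560 = \left(6996 + \frac{1}{28920}\right) 55560 = \frac{202324321}{28920} \cdot 55560 = \frac{93676160623}{241}$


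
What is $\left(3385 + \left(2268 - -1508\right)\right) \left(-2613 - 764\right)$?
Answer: $-24182697$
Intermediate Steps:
$\left(3385 + \left(2268 - -1508\right)\right) \left(-2613 - 764\right) = \left(3385 + \left(2268 + 1508\right)\right) \left(-3377\right) = \left(3385 + 3776\right) \left(-3377\right) = 7161 \left(-3377\right) = -24182697$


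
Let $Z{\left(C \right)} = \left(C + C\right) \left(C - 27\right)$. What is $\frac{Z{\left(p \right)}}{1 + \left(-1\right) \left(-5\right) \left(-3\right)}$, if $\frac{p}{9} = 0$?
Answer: $0$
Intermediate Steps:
$p = 0$ ($p = 9 \cdot 0 = 0$)
$Z{\left(C \right)} = 2 C \left(-27 + C\right)$
$\frac{Z{\left(p \right)}}{1 + \left(-1\right) \left(-5\right) \left(-3\right)} = \frac{2 \cdot 0 \left(-27 + 0\right)}{1 + \left(-1\right) \left(-5\right) \left(-3\right)} = \frac{2 \cdot 0 \left(-27\right)}{1 + 5 \left(-3\right)} = \frac{1}{1 - 15} \cdot 0 = \frac{1}{-14} \cdot 0 = \left(- \frac{1}{14}\right) 0 = 0$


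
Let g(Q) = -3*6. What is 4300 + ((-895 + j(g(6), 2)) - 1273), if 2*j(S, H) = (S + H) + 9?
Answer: 4257/2 ≈ 2128.5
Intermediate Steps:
g(Q) = -18
j(S, H) = 9/2 + H/2 + S/2 (j(S, H) = ((S + H) + 9)/2 = ((H + S) + 9)/2 = (9 + H + S)/2 = 9/2 + H/2 + S/2)
4300 + ((-895 + j(g(6), 2)) - 1273) = 4300 + ((-895 + (9/2 + (1/2)*2 + (1/2)*(-18))) - 1273) = 4300 + ((-895 + (9/2 + 1 - 9)) - 1273) = 4300 + ((-895 - 7/2) - 1273) = 4300 + (-1797/2 - 1273) = 4300 - 4343/2 = 4257/2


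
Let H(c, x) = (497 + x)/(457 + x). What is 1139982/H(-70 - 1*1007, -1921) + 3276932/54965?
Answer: 5733600269593/4891885 ≈ 1.1721e+6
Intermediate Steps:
H(c, x) = (497 + x)/(457 + x)
1139982/H(-70 - 1*1007, -1921) + 3276932/54965 = 1139982/(((497 - 1921)/(457 - 1921))) + 3276932/54965 = 1139982/((-1424/(-1464))) + 3276932*(1/54965) = 1139982/((-1/1464*(-1424))) + 3276932/54965 = 1139982/(178/183) + 3276932/54965 = 1139982*(183/178) + 3276932/54965 = 104308353/89 + 3276932/54965 = 5733600269593/4891885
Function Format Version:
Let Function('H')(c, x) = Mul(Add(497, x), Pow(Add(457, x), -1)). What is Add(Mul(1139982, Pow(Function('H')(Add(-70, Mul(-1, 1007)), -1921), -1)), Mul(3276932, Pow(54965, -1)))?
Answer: Rational(5733600269593, 4891885) ≈ 1.1721e+6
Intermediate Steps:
Function('H')(c, x) = Mul(Pow(Add(457, x), -1), Add(497, x))
Add(Mul(1139982, Pow(Function('H')(Add(-70, Mul(-1, 1007)), -1921), -1)), Mul(3276932, Pow(54965, -1))) = Add(Mul(1139982, Pow(Mul(Pow(Add(457, -1921), -1), Add(497, -1921)), -1)), Mul(3276932, Pow(54965, -1))) = Add(Mul(1139982, Pow(Mul(Pow(-1464, -1), -1424), -1)), Mul(3276932, Rational(1, 54965))) = Add(Mul(1139982, Pow(Mul(Rational(-1, 1464), -1424), -1)), Rational(3276932, 54965)) = Add(Mul(1139982, Pow(Rational(178, 183), -1)), Rational(3276932, 54965)) = Add(Mul(1139982, Rational(183, 178)), Rational(3276932, 54965)) = Add(Rational(104308353, 89), Rational(3276932, 54965)) = Rational(5733600269593, 4891885)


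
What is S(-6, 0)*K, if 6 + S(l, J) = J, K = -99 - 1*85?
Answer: 1104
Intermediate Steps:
K = -184 (K = -99 - 85 = -184)
S(l, J) = -6 + J
S(-6, 0)*K = (-6 + 0)*(-184) = -6*(-184) = 1104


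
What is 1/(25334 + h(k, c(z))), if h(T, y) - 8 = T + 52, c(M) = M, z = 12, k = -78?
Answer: 1/25316 ≈ 3.9501e-5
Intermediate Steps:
h(T, y) = 60 + T (h(T, y) = 8 + (T + 52) = 8 + (52 + T) = 60 + T)
1/(25334 + h(k, c(z))) = 1/(25334 + (60 - 78)) = 1/(25334 - 18) = 1/25316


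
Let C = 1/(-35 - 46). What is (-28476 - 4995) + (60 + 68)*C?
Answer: -2711279/81 ≈ -33473.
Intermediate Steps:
C = -1/81 (C = 1/(-81) = -1/81 ≈ -0.012346)
(-28476 - 4995) + (60 + 68)*C = (-28476 - 4995) + (60 + 68)*(-1/81) = -33471 + 128*(-1/81) = -33471 - 128/81 = -2711279/81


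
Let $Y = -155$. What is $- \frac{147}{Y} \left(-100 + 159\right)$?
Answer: $\frac{8673}{155} \approx 55.955$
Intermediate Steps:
$- \frac{147}{Y} \left(-100 + 159\right) = - \frac{147}{-155} \left(-100 + 159\right) = \left(-147\right) \left(- \frac{1}{155}\right) 59 = \frac{147}{155} \cdot 59 = \frac{8673}{155}$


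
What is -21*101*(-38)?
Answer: 80598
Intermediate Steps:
-21*101*(-38) = -2121*(-38) = 80598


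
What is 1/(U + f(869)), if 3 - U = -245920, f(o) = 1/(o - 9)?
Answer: 860/211493781 ≈ 4.0663e-6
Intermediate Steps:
f(o) = 1/(-9 + o)
U = 245923 (U = 3 - 1*(-245920) = 3 + 245920 = 245923)
1/(U + f(869)) = 1/(245923 + 1/(-9 + 869)) = 1/(245923 + 1/860) = 1/(211493781/860) = 860/211493781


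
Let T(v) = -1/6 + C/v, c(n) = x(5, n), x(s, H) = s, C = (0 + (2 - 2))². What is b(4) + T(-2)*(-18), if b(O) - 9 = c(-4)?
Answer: 17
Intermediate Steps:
C = 0 (C = (0 + 0)² = 0² = 0)
c(n) = 5
b(O) = 14 (b(O) = 9 + 5 = 14)
T(v) = -⅙ (T(v) = -1/6 + 0/v = -1*⅙ + 0 = -⅙ + 0 = -⅙)
b(4) + T(-2)*(-18) = 14 - ⅙*(-18) = 14 + 3 = 17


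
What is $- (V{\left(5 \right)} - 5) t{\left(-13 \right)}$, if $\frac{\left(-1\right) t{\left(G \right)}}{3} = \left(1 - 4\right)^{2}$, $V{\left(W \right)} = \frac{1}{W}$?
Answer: $- \frac{648}{5} \approx -129.6$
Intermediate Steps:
$t{\left(G \right)} = -27$ ($t{\left(G \right)} = - 3 \left(1 - 4\right)^{2} = - 3 \left(-3\right)^{2} = \left(-3\right) 9 = -27$)
$- (V{\left(5 \right)} - 5) t{\left(-13 \right)} = - (\frac{1}{5} - 5) \left(-27\right) = \left(-1\right) \left(- \frac{24}{5}\right) \left(-27\right) = \frac{24}{5} \left(-27\right) = - \frac{648}{5}$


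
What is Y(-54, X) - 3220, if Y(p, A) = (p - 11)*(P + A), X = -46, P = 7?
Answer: -685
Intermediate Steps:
Y(p, A) = (-11 + p)*(7 + A) (Y(p, A) = (p - 11)*(7 + A) = (-11 + p)*(7 + A))
Y(-54, X) - 3220 = (-77 - 11*(-46) + 7*(-54) - 46*(-54)) - 3220 = (-77 + 506 - 378 + 2484) - 3220 = 2535 - 3220 = -685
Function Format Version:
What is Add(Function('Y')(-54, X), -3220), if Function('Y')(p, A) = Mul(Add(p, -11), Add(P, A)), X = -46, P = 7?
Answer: -685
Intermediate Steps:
Function('Y')(p, A) = Mul(Add(-11, p), Add(7, A)) (Function('Y')(p, A) = Mul(Add(p, -11), Add(7, A)) = Mul(Add(-11, p), Add(7, A)))
Add(Function('Y')(-54, X), -3220) = Add(Add(-77, Mul(-11, -46), Mul(7, -54), Mul(-46, -54)), -3220) = Add(Add(-77, 506, -378, 2484), -3220) = Add(2535, -3220) = -685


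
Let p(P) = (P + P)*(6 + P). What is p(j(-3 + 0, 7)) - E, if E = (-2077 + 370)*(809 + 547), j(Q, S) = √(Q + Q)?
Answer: 2314680 + 12*I*√6 ≈ 2.3147e+6 + 29.394*I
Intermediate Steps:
j(Q, S) = √2*√Q (j(Q, S) = √(2*Q) = √2*√Q)
p(P) = 2*P*(6 + P) (p(P) = (2*P)*(6 + P) = 2*P*(6 + P))
E = -2314692 (E = -1707*1356 = -2314692)
p(j(-3 + 0, 7)) - E = 2*(√2*√(-3 + 0))*(6 + √2*√(-3 + 0)) - 1*(-2314692) = 2*(√2*√(-3))*(6 + √2*√(-3)) + 2314692 = 2*(√2*(I*√3))*(6 + √2*(I*√3)) + 2314692 = 2*(I*√6)*(6 + I*√6) + 2314692 = 2*I*√6*(6 + I*√6) + 2314692 = 2314692 + 2*I*√6*(6 + I*√6)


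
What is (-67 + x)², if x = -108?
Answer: 30625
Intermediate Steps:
(-67 + x)² = (-67 - 108)² = (-175)² = 30625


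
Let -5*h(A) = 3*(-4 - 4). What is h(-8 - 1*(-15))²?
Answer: 576/25 ≈ 23.040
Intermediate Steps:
h(A) = 24/5 (h(A) = -3*(-4 - 4)/5 = -3*(-8)/5 = -⅕*(-24) = 24/5)
h(-8 - 1*(-15))² = (24/5)² = 576/25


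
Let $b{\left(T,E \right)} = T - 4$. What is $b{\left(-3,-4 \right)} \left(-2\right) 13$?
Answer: $182$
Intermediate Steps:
$b{\left(T,E \right)} = -4 + T$ ($b{\left(T,E \right)} = T - 4 = -4 + T$)
$b{\left(-3,-4 \right)} \left(-2\right) 13 = \left(-4 - 3\right) \left(-2\right) 13 = \left(-7\right) \left(-2\right) 13 = 14 \cdot 13 = 182$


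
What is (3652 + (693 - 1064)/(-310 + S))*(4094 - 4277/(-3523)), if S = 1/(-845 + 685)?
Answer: 201098758484236/13441871 ≈ 1.4961e+7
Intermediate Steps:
S = -1/160 (S = 1/(-160) = -1/160 ≈ -0.0062500)
(3652 + (693 - 1064)/(-310 + S))*(4094 - 4277/(-3523)) = (3652 + (693 - 1064)/(-310 - 1/160))*(4094 - 4277/(-3523)) = (3652 - 371/(-49601/160))*(4094 - 4277*(-1/3523)) = (3652 - 371*(-160/49601))*(4094 + 329/271) = (3652 + 59360/49601)*(1109803/271) = (181202212/49601)*(1109803/271) = 201098758484236/13441871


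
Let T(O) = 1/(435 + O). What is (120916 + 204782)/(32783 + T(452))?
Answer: 144447063/14539261 ≈ 9.9350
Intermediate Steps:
(120916 + 204782)/(32783 + T(452)) = (120916 + 204782)/(32783 + 1/(435 + 452)) = 325698/(32783 + 1/887) = 325698/(29078522/887) = 325698*(887/29078522) = 144447063/14539261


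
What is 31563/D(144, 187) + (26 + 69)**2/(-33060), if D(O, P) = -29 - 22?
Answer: -3662923/5916 ≈ -619.16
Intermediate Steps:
D(O, P) = -51
31563/D(144, 187) + (26 + 69)**2/(-33060) = 31563/(-51) + (26 + 69)**2/(-33060) = 31563*(-1/51) + 95**2*(-1/33060) = -10521/17 + 9025*(-1/33060) = -10521/17 - 95/348 = -3662923/5916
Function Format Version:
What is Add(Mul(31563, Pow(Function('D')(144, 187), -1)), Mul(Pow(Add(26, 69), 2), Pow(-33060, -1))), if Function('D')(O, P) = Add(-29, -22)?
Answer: Rational(-3662923, 5916) ≈ -619.16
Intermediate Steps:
Function('D')(O, P) = -51
Add(Mul(31563, Pow(Function('D')(144, 187), -1)), Mul(Pow(Add(26, 69), 2), Pow(-33060, -1))) = Add(Mul(31563, Pow(-51, -1)), Mul(Pow(Add(26, 69), 2), Pow(-33060, -1))) = Add(Mul(31563, Rational(-1, 51)), Mul(Pow(95, 2), Rational(-1, 33060))) = Add(Rational(-10521, 17), Mul(9025, Rational(-1, 33060))) = Add(Rational(-10521, 17), Rational(-95, 348)) = Rational(-3662923, 5916)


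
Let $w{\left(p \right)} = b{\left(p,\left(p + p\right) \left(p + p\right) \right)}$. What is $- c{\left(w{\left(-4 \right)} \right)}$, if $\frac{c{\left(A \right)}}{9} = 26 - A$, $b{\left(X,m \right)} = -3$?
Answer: $-261$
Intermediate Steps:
$w{\left(p \right)} = -3$
$c{\left(A \right)} = 234 - 9 A$ ($c{\left(A \right)} = 9 \left(26 - A\right) = 234 - 9 A$)
$- c{\left(w{\left(-4 \right)} \right)} = - (234 - -27) = - (234 + 27) = \left(-1\right) 261 = -261$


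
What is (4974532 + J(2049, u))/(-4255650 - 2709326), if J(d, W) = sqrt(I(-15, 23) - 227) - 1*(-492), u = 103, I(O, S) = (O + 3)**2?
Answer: -310939/435311 - I*sqrt(83)/6964976 ≈ -0.71429 - 1.308e-6*I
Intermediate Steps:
I(O, S) = (3 + O)**2
J(d, W) = 492 + I*sqrt(83) (J(d, W) = sqrt((3 - 15)**2 - 227) - 1*(-492) = sqrt((-12)**2 - 227) + 492 = sqrt(144 - 227) + 492 = sqrt(-83) + 492 = I*sqrt(83) + 492 = 492 + I*sqrt(83))
(4974532 + J(2049, u))/(-4255650 - 2709326) = (4974532 + (492 + I*sqrt(83)))/(-4255650 - 2709326) = (4975024 + I*sqrt(83))/(-6964976) = (4975024 + I*sqrt(83))*(-1/6964976) = -310939/435311 - I*sqrt(83)/6964976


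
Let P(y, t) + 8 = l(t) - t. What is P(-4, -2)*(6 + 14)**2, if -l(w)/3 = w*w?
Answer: -7200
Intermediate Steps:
l(w) = -3*w**2 (l(w) = -3*w*w = -3*w**2)
P(y, t) = -8 - t - 3*t**2 (P(y, t) = -8 + (-3*t**2 - t) = -8 + (-t - 3*t**2) = -8 - t - 3*t**2)
P(-4, -2)*(6 + 14)**2 = (-8 - 1*(-2) - 3*(-2)**2)*(6 + 14)**2 = (-8 + 2 - 3*4)*20**2 = (-8 + 2 - 12)*400 = -18*400 = -7200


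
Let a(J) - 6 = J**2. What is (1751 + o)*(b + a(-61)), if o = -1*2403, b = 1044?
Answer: -3110692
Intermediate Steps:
a(J) = 6 + J**2
o = -2403
(1751 + o)*(b + a(-61)) = (1751 - 2403)*(1044 + (6 + (-61)**2)) = -652*(1044 + (6 + 3721)) = -652*(1044 + 3727) = -652*4771 = -3110692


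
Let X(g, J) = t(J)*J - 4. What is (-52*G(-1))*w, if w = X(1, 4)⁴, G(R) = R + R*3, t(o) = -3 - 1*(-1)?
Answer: 4313088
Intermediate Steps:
t(o) = -2 (t(o) = -3 + 1 = -2)
G(R) = 4*R (G(R) = R + 3*R = 4*R)
X(g, J) = -4 - 2*J (X(g, J) = -2*J - 4 = -4 - 2*J)
w = 20736 (w = (-4 - 2*4)⁴ = (-4 - 8)⁴ = (-12)⁴ = 20736)
(-52*G(-1))*w = -208*(-1)*20736 = -52*(-4)*20736 = 208*20736 = 4313088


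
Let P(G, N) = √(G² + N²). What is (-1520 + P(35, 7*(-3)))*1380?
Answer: -2097600 + 9660*√34 ≈ -2.0413e+6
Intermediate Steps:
(-1520 + P(35, 7*(-3)))*1380 = (-1520 + √(35² + (7*(-3))²))*1380 = (-1520 + √(1225 + (-21)²))*1380 = (-1520 + √(1225 + 441))*1380 = (-1520 + √1666)*1380 = (-1520 + 7*√34)*1380 = -2097600 + 9660*√34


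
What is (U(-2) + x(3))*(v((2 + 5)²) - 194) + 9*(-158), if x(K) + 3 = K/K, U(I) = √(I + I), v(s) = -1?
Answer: -1032 - 390*I ≈ -1032.0 - 390.0*I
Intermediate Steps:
U(I) = √2*√I (U(I) = √(2*I) = √2*√I)
x(K) = -2 (x(K) = -3 + K/K = -3 + 1 = -2)
(U(-2) + x(3))*(v((2 + 5)²) - 194) + 9*(-158) = (√2*√(-2) - 2)*(-1 - 194) + 9*(-158) = (√2*(I*√2) - 2)*(-195) - 1422 = (2*I - 2)*(-195) - 1422 = (-2 + 2*I)*(-195) - 1422 = (390 - 390*I) - 1422 = -1032 - 390*I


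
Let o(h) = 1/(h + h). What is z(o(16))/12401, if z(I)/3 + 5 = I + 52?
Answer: 4515/396832 ≈ 0.011378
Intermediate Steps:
o(h) = 1/(2*h)
z(I) = 141 + 3*I (z(I) = -15 + 3*(I + 52) = -15 + 3*(52 + I) = -15 + (156 + 3*I) = 141 + 3*I)
z(o(16))/12401 = (141 + 3*((½)/16))/12401 = (141 + 3*((½)*(1/16)))*(1/12401) = (141 + 3*(1/32))*(1/12401) = (141 + 3/32)*(1/12401) = (4515/32)*(1/12401) = 4515/396832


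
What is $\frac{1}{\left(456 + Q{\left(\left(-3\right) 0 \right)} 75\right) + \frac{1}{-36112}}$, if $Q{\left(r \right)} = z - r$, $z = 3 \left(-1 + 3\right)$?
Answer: $\frac{36112}{32717471} \approx 0.0011038$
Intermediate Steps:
$z = 6$ ($z = 3 \cdot 2 = 6$)
$Q{\left(r \right)} = 6 - r$
$\frac{1}{\left(456 + Q{\left(\left(-3\right) 0 \right)} 75\right) + \frac{1}{-36112}} = \frac{1}{\left(456 + \left(6 - \left(-3\right) 0\right) 75\right) + \frac{1}{-36112}} = \frac{1}{\left(456 + \left(6 - 0\right) 75\right) - \frac{1}{36112}} = \frac{1}{\left(456 + \left(6 + 0\right) 75\right) - \frac{1}{36112}} = \frac{1}{\left(456 + 6 \cdot 75\right) - \frac{1}{36112}} = \frac{1}{\left(456 + 450\right) - \frac{1}{36112}} = \frac{1}{906 - \frac{1}{36112}} = \frac{1}{\frac{32717471}{36112}} = \frac{36112}{32717471}$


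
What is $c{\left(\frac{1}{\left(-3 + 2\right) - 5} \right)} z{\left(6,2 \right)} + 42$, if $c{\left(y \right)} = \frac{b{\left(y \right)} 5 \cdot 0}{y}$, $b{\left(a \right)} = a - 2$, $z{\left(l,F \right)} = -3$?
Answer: $42$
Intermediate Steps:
$b{\left(a \right)} = -2 + a$
$c{\left(y \right)} = 0$ ($c{\left(y \right)} = \frac{\left(-2 + y\right) 5 \cdot 0}{y} = \frac{\left(-10 + 5 y\right) 0}{y} = \frac{0}{y} = 0$)
$c{\left(\frac{1}{\left(-3 + 2\right) - 5} \right)} z{\left(6,2 \right)} + 42 = 0 \left(-3\right) + 42 = 0 + 42 = 42$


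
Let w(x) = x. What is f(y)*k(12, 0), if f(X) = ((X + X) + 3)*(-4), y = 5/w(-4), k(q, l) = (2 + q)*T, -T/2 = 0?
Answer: 0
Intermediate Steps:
T = 0 (T = -2*0 = 0)
k(q, l) = 0 (k(q, l) = (2 + q)*0 = 0)
y = -5/4 (y = 5/(-4) = -¼*5 = -5/4 ≈ -1.2500)
f(X) = -12 - 8*X (f(X) = (2*X + 3)*(-4) = (3 + 2*X)*(-4) = -12 - 8*X)
f(y)*k(12, 0) = (-12 - 8*(-5/4))*0 = (-12 + 10)*0 = -2*0 = 0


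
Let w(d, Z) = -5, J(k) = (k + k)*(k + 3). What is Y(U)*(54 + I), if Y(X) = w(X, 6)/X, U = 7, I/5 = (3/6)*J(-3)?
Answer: -270/7 ≈ -38.571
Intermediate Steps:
J(k) = 2*k*(3 + k) (J(k) = (2*k)*(3 + k) = 2*k*(3 + k))
I = 0 (I = 5*((3/6)*(2*(-3)*(3 - 3))) = 5*((3*(⅙))*(2*(-3)*0)) = 5*((½)*0) = 5*0 = 0)
Y(X) = -5/X
Y(U)*(54 + I) = (-5/7)*(54 + 0) = -5*⅐*54 = -5/7*54 = -270/7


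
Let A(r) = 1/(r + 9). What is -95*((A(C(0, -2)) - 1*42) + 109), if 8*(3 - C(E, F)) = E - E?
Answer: -76475/12 ≈ -6372.9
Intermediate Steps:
C(E, F) = 3 (C(E, F) = 3 - (E - E)/8 = 3 - ⅛*0 = 3 + 0 = 3)
A(r) = 1/(9 + r)
-95*((A(C(0, -2)) - 1*42) + 109) = -95*((1/(9 + 3) - 1*42) + 109) = -95*((1/12 - 42) + 109) = -95*(-503/12 + 109) = -95*805/12 = -76475/12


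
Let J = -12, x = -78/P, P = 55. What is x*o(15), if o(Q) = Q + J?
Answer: -234/55 ≈ -4.2545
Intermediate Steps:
x = -78/55 ≈ -1.4182
o(Q) = -12 + Q (o(Q) = Q - 12 = -12 + Q)
x*o(15) = -78*(-12 + 15)/55 = -78/55*3 = -234/55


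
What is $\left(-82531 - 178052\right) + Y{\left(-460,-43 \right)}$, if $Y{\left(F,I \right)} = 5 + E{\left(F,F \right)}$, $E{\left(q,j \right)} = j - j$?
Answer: $-260578$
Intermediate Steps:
$E{\left(q,j \right)} = 0$
$Y{\left(F,I \right)} = 5$ ($Y{\left(F,I \right)} = 5 + 0 = 5$)
$\left(-82531 - 178052\right) + Y{\left(-460,-43 \right)} = \left(-82531 - 178052\right) + 5 = -260583 + 5 = -260578$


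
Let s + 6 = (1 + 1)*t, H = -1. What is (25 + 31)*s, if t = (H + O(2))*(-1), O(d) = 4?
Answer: -672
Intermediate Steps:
t = -3 (t = (-1 + 4)*(-1) = 3*(-1) = -3)
s = -12 (s = -6 + (1 + 1)*(-3) = -6 + 2*(-3) = -6 - 6 = -12)
(25 + 31)*s = (25 + 31)*(-12) = 56*(-12) = -672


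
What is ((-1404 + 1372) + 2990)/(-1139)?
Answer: -174/67 ≈ -2.5970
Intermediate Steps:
((-1404 + 1372) + 2990)/(-1139) = (-32 + 2990)*(-1/1139) = 2958*(-1/1139) = -174/67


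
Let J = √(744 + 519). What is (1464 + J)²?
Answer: (1464 + √1263)² ≈ 2.2486e+6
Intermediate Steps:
J = √1263 ≈ 35.539
(1464 + J)² = (1464 + √1263)²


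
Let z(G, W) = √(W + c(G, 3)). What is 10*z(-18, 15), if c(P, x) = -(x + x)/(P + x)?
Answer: 2*√385 ≈ 39.243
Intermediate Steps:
c(P, x) = -2*x/(P + x)
z(G, W) = √(W - 6/(3 + G)) (z(G, W) = √(W - 2*3/(G + 3)) = √(W - 2*3/(3 + G)) = √(W - 6/(3 + G)))
10*z(-18, 15) = 10*√((-6 + 15*(3 - 18))/(3 - 18)) = 10*√((-6 + 15*(-15))/(-15)) = 10*√(-(-6 - 225)/15) = 10*√(-1/15*(-231)) = 10*√(77/5) = 10*(√385/5) = 2*√385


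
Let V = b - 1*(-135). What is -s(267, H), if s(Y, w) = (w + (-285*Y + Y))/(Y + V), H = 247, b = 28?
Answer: 75581/430 ≈ 175.77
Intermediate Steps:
V = 163 (V = 28 - 1*(-135) = 28 + 135 = 163)
s(Y, w) = (w - 284*Y)/(163 + Y) (s(Y, w) = (w + (-285*Y + Y))/(Y + 163) = (w - 284*Y)/(163 + Y))
-s(267, H) = -(247 - 284*267)/(163 + 267) = -(247 - 75828)/430 = -(-75581)/430 = -1*(-75581/430) = 75581/430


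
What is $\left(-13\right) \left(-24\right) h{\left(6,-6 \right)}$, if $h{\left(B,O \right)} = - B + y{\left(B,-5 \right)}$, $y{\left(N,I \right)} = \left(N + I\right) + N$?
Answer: $312$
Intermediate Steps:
$y{\left(N,I \right)} = I + 2 N$ ($y{\left(N,I \right)} = \left(I + N\right) + N = I + 2 N$)
$h{\left(B,O \right)} = -5 + B$ ($h{\left(B,O \right)} = - B + \left(-5 + 2 B\right) = -5 + B$)
$\left(-13\right) \left(-24\right) h{\left(6,-6 \right)} = \left(-13\right) \left(-24\right) \left(-5 + 6\right) = 312 \cdot 1 = 312$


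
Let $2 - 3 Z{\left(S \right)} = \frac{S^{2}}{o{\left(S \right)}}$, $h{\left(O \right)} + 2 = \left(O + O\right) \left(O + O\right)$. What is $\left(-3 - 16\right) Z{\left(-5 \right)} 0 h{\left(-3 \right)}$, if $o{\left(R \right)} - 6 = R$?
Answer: $0$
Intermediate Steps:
$o{\left(R \right)} = 6 + R$
$h{\left(O \right)} = -2 + 4 O^{2}$ ($h{\left(O \right)} = -2 + \left(O + O\right) \left(O + O\right) = -2 + 2 O 2 O = -2 + 4 O^{2}$)
$Z{\left(S \right)} = \frac{2}{3} - \frac{S^{2}}{3 \left(6 + S\right)}$ ($Z{\left(S \right)} = \frac{2}{3} - \frac{S^{2} \frac{1}{6 + S}}{3} = \frac{2}{3} - \frac{S^{2}}{3 \left(6 + S\right)}$)
$\left(-3 - 16\right) Z{\left(-5 \right)} 0 h{\left(-3 \right)} = \left(-3 - 16\right) \frac{12 - \left(-5\right)^{2} + 2 \left(-5\right)}{3 \left(6 - 5\right)} 0 \left(-2 + 4 \left(-3\right)^{2}\right) = \left(-3 - 16\right) \frac{12 - 25 - 10}{3 \cdot 1} \cdot 0 \left(-2 + 4 \cdot 9\right) = - 19 \cdot \frac{1}{3} \cdot 1 \left(12 - 25 - 10\right) 0 \left(-2 + 36\right) = - 19 \cdot \frac{1}{3} \cdot 1 \left(-23\right) 0 \cdot 34 = - 19 \left(- \frac{23}{3}\right) 0 \cdot 34 = - 19 \cdot 0 \cdot 34 = \left(-19\right) 0 = 0$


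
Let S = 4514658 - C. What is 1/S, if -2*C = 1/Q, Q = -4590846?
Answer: 9181692/41452199241335 ≈ 2.2150e-7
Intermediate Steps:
C = 1/9181692 (C = -½/(-4590846) = -½*(-1/4590846) = 1/9181692 ≈ 1.0891e-7)
S = 41452199241335/9181692 (S = 4514658 - 1*1/9181692 = 4514658 - 1/9181692 = 41452199241335/9181692 ≈ 4.5147e+6)
1/S = 1/(41452199241335/9181692) = 9181692/41452199241335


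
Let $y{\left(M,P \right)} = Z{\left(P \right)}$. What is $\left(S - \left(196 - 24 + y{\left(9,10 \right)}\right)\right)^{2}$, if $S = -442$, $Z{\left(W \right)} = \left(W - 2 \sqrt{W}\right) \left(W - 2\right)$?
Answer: $484196 - 22208 \sqrt{10} \approx 4.1397 \cdot 10^{5}$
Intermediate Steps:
$Z{\left(W \right)} = \left(-2 + W\right) \left(W - 2 \sqrt{W}\right)$ ($Z{\left(W \right)} = \left(W - 2 \sqrt{W}\right) \left(-2 + W\right) = \left(-2 + W\right) \left(W - 2 \sqrt{W}\right)$)
$y{\left(M,P \right)} = P^{2} - 2 P - 2 P^{\frac{3}{2}} + 4 \sqrt{P}$
$\left(S - \left(196 - 24 + y{\left(9,10 \right)}\right)\right)^{2} = \left(-442 - \left(296 - 24 - 20 - 20 \sqrt{10} + 4 \sqrt{10}\right)\right)^{2} = \left(-442 - \left(252 + 4 \sqrt{10} - 20 \sqrt{10}\right)\right)^{2} = \left(-442 - \left(252 - 16 \sqrt{10}\right)\right)^{2} = \left(-694 + 16 \sqrt{10}\right)^{2}$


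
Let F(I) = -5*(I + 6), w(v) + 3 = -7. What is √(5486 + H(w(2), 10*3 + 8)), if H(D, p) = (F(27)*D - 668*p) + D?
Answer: I*√18258 ≈ 135.12*I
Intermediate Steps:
w(v) = -10 (w(v) = -3 - 7 = -10)
F(I) = -30 - 5*I (F(I) = -5*(6 + I) = -30 - 5*I)
H(D, p) = -668*p - 164*D (H(D, p) = ((-30 - 5*27)*D - 668*p) + D = ((-30 - 135)*D - 668*p) + D = (-165*D - 668*p) + D = (-668*p - 165*D) + D = -668*p - 164*D)
√(5486 + H(w(2), 10*3 + 8)) = √(5486 + (-668*(10*3 + 8) - 164*(-10))) = √(5486 + (-668*(30 + 8) + 1640)) = √(5486 + (-668*38 + 1640)) = √(5486 + (-25384 + 1640)) = √(5486 - 23744) = √(-18258) = I*√18258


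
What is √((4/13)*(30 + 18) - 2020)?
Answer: 14*I*√1729/13 ≈ 44.78*I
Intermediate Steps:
√((4/13)*(30 + 18) - 2020) = √((4*(1/13))*48 - 2020) = √((4/13)*48 - 2020) = √(192/13 - 2020) = √(-26068/13) = 14*I*√1729/13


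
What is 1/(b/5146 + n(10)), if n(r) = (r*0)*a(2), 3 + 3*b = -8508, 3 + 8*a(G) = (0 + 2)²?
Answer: -5146/2837 ≈ -1.8139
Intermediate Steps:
a(G) = ⅛ (a(G) = -3/8 + (0 + 2)²/8 = -3/8 + (⅛)*2² = -3/8 + (⅛)*4 = -3/8 + ½ = ⅛)
b = -2837 (b = -1 + (⅓)*(-8508) = -1 - 2836 = -2837)
n(r) = 0 (n(r) = (r*0)*(⅛) = 0*(⅛) = 0)
1/(b/5146 + n(10)) = 1/(-2837/5146 + 0) = 1/(-2837/5146) = -5146/2837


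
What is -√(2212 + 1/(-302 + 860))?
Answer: -√76526414/186 ≈ -47.032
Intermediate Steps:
-√(2212 + 1/(-302 + 860)) = -√(2212 + 1/558) = -√(1234297/558) = -√76526414/186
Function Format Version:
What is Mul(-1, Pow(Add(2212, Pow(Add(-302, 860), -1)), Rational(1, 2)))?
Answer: Mul(Rational(-1, 186), Pow(76526414, Rational(1, 2))) ≈ -47.032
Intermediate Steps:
Mul(-1, Pow(Add(2212, Pow(Add(-302, 860), -1)), Rational(1, 2))) = Mul(-1, Pow(Add(2212, Pow(558, -1)), Rational(1, 2))) = Mul(-1, Pow(Add(2212, Rational(1, 558)), Rational(1, 2))) = Mul(-1, Pow(Rational(1234297, 558), Rational(1, 2))) = Mul(-1, Mul(Rational(1, 186), Pow(76526414, Rational(1, 2)))) = Mul(Rational(-1, 186), Pow(76526414, Rational(1, 2)))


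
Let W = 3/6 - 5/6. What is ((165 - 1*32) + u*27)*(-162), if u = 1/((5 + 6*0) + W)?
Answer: -157383/7 ≈ -22483.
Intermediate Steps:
W = -⅓ (W = 3*(⅙) - 5*⅙ = ½ - ⅚ = -⅓ ≈ -0.33333)
u = 3/14 (u = 1/((5 + 6*0) - ⅓) = 1/((5 + 0) - ⅓) = 1/(5 - ⅓) = 1/(14/3) = 3/14 ≈ 0.21429)
((165 - 1*32) + u*27)*(-162) = ((165 - 1*32) + (3/14)*27)*(-162) = ((165 - 32) + 81/14)*(-162) = (133 + 81/14)*(-162) = (1943/14)*(-162) = -157383/7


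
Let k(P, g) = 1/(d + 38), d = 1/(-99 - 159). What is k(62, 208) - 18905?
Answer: -185325457/9803 ≈ -18905.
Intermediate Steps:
d = -1/258 (d = 1/(-258) = -1/258 ≈ -0.0038760)
k(P, g) = 258/9803 (k(P, g) = 1/(-1/258 + 38) = 1/(9803/258) = 258/9803)
k(62, 208) - 18905 = 258/9803 - 18905 = -185325457/9803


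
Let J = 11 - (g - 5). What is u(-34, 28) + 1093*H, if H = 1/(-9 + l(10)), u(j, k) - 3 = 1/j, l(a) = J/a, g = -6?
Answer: -2682/17 ≈ -157.76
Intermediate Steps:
J = 22 (J = 11 - (-6 - 5) = 11 - 1*(-11) = 11 + 11 = 22)
l(a) = 22/a
u(j, k) = 3 + 1/j
H = -5/34 (H = 1/(-9 + 22/10) = 1/(-9 + 22*(⅒)) = 1/(-9 + 11/5) = 1/(-34/5) = -5/34 ≈ -0.14706)
u(-34, 28) + 1093*H = (3 + 1/(-34)) + 1093*(-5/34) = (3 - 1/34) - 5465/34 = 101/34 - 5465/34 = -2682/17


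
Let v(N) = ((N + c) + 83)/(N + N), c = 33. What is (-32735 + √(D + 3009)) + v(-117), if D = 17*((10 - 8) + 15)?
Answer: -7659989/234 + √3298 ≈ -32678.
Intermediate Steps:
D = 289 (D = 17*(2 + 15) = 17*17 = 289)
v(N) = (116 + N)/(2*N) (v(N) = ((N + 33) + 83)/(N + N) = ((33 + N) + 83)/((2*N)) = (116 + N)*(1/(2*N)) = (116 + N)/(2*N))
(-32735 + √(D + 3009)) + v(-117) = (-32735 + √(289 + 3009)) + (½)*(116 - 117)/(-117) = (-32735 + √3298) + (½)*(-1/117)*(-1) = (-32735 + √3298) + 1/234 = -7659989/234 + √3298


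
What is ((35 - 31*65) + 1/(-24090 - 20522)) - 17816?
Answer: -883139153/44612 ≈ -19796.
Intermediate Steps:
((35 - 31*65) + 1/(-24090 - 20522)) - 17816 = ((35 - 2015) + 1/(-44612)) - 17816 = (-1980 - 1/44612) - 17816 = -88331761/44612 - 17816 = -883139153/44612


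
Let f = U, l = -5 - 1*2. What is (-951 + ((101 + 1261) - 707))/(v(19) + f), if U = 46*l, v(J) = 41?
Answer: 296/281 ≈ 1.0534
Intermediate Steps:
l = -7 (l = -5 - 2 = -7)
U = -322 (U = 46*(-7) = -322)
f = -322
(-951 + ((101 + 1261) - 707))/(v(19) + f) = (-951 + ((101 + 1261) - 707))/(41 - 322) = (-951 + (1362 - 707))/(-281) = (-951 + 655)*(-1/281) = -296*(-1/281) = 296/281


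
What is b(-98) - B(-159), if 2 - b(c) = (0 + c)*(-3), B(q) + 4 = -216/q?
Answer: -15336/53 ≈ -289.36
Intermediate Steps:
B(q) = -4 - 216/q
b(c) = 2 + 3*c (b(c) = 2 - (0 + c)*(-3) = 2 - c*(-3) = 2 - (-3)*c = 2 + 3*c)
b(-98) - B(-159) = (2 + 3*(-98)) - (-4 - 216/(-159)) = (2 - 294) - (-4 - 216*(-1/159)) = -292 - (-4 + 72/53) = -292 - 1*(-140/53) = -292 + 140/53 = -15336/53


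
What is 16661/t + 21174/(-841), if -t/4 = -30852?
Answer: -2599029091/103786128 ≈ -25.042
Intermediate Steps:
t = 123408 (t = -4*(-30852) = 123408)
16661/t + 21174/(-841) = 16661/123408 + 21174/(-841) = 16661*(1/123408) + 21174*(-1/841) = 16661/123408 - 21174/841 = -2599029091/103786128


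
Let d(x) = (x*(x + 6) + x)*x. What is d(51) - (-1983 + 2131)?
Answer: 150710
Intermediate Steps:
d(x) = x*(x + x*(6 + x)) (d(x) = (x*(6 + x) + x)*x = (x + x*(6 + x))*x = x*(x + x*(6 + x)))
d(51) - (-1983 + 2131) = 51²*(7 + 51) - (-1983 + 2131) = 2601*58 - 1*148 = 150858 - 148 = 150710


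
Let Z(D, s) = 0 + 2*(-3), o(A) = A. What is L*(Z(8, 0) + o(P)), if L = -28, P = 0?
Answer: 168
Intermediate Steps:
Z(D, s) = -6 (Z(D, s) = 0 - 6 = -6)
L*(Z(8, 0) + o(P)) = -28*(-6 + 0) = -28*(-6) = 168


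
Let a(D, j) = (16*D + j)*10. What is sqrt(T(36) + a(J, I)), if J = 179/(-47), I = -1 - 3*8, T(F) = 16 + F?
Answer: I*sqrt(1783462)/47 ≈ 28.414*I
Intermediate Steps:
I = -25 (I = -1 - 24 = -25)
J = -179/47 (J = 179*(-1/47) = -179/47 ≈ -3.8085)
a(D, j) = 10*j + 160*D (a(D, j) = (j + 16*D)*10 = 10*j + 160*D)
sqrt(T(36) + a(J, I)) = sqrt((16 + 36) + (10*(-25) + 160*(-179/47))) = sqrt(52 + (-250 - 28640/47)) = sqrt(52 - 40390/47) = sqrt(-37946/47) = I*sqrt(1783462)/47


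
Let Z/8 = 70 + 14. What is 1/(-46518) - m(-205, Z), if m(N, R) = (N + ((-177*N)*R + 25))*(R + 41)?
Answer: -808730381815561/46518 ≈ -1.7385e+10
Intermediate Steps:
Z = 672 (Z = 8*(70 + 14) = 8*84 = 672)
m(N, R) = (41 + R)*(25 + N - 177*N*R) (m(N, R) = (N + (-177*N*R + 25))*(41 + R) = (N + (25 - 177*N*R))*(41 + R) = (25 + N - 177*N*R)*(41 + R) = (41 + R)*(25 + N - 177*N*R))
1/(-46518) - m(-205, Z) = 1/(-46518) - (1025 + 25*672 + 41*(-205) - 7256*(-205)*672 - 177*(-205)*672**2) = -1/46518 - (1025 + 16800 - 8405 + 999586560 - 177*(-205)*451584) = -1/46518 - (1025 + 16800 - 8405 + 999586560 + 16385725440) = -1/46518 - 1*17385321420 = -1/46518 - 17385321420 = -808730381815561/46518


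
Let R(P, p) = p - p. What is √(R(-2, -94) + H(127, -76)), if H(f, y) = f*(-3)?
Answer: I*√381 ≈ 19.519*I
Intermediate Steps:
R(P, p) = 0
H(f, y) = -3*f
√(R(-2, -94) + H(127, -76)) = √(0 - 3*127) = √(0 - 381) = √(-381) = I*√381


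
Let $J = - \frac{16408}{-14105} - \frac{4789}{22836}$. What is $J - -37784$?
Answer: $\frac{1738657257109}{46014540} \approx 37785.0$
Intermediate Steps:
$J = \frac{43877749}{46014540}$ ($J = \left(-16408\right) \left(- \frac{1}{14105}\right) - \frac{4789}{22836} = \frac{2344}{2015} - \frac{4789}{22836} = \frac{43877749}{46014540} \approx 0.95356$)
$J - -37784 = \frac{43877749}{46014540} - -37784 = \frac{43877749}{46014540} + 37784 = \frac{1738657257109}{46014540}$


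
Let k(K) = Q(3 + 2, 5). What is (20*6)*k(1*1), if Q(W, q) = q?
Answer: 600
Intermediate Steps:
k(K) = 5
(20*6)*k(1*1) = (20*6)*5 = 120*5 = 600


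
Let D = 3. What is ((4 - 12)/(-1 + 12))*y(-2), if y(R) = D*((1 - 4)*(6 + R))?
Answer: 288/11 ≈ 26.182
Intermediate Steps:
y(R) = -54 - 9*R (y(R) = 3*((1 - 4)*(6 + R)) = 3*(-3*(6 + R)) = 3*(-18 - 3*R) = -54 - 9*R)
((4 - 12)/(-1 + 12))*y(-2) = ((4 - 12)/(-1 + 12))*(-54 - 9*(-2)) = (-8/11)*(-54 + 18) = -8*1/11*(-36) = -8/11*(-36) = 288/11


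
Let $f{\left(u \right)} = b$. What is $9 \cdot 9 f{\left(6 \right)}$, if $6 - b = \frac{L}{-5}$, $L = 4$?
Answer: $\frac{2754}{5} \approx 550.8$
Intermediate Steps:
$b = \frac{34}{5}$ ($b = 6 - \frac{4}{-5} = 6 - 4 \left(- \frac{1}{5}\right) = 6 - - \frac{4}{5} = 6 + \frac{4}{5} = \frac{34}{5} \approx 6.8$)
$f{\left(u \right)} = \frac{34}{5}$
$9 \cdot 9 f{\left(6 \right)} = 9 \cdot 9 \cdot \frac{34}{5} = 81 \cdot \frac{34}{5} = \frac{2754}{5}$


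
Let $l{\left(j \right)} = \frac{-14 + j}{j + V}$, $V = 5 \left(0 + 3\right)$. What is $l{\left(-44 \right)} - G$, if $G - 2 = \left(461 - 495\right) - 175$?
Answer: $209$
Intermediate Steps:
$G = -207$ ($G = 2 + \left(\left(461 - 495\right) - 175\right) = 2 - 209 = -207$)
$V = 15$ ($V = 5 \cdot 3 = 15$)
$l{\left(j \right)} = \frac{-14 + j}{15 + j}$ ($l{\left(j \right)} = \frac{-14 + j}{j + 15} = \frac{-14 + j}{15 + j}$)
$l{\left(-44 \right)} - G = \frac{-14 - 44}{15 - 44} - -207 = \frac{1}{-29} \left(-58\right) + 207 = \left(- \frac{1}{29}\right) \left(-58\right) + 207 = 2 + 207 = 209$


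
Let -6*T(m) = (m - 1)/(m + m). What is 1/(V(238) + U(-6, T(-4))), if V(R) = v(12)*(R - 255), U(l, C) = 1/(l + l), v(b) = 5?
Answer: -12/1021 ≈ -0.011753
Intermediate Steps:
T(m) = -(-1 + m)/(12*m) (T(m) = -(m - 1)/(6*(m + m)) = -(-1 + m)/(6*(2*m)) = -(-1 + m)*1/(2*m)/6 = -(-1 + m)/(12*m))
U(l, C) = 1/(2*l)
V(R) = -1275 + 5*R (V(R) = 5*(R - 255) = 5*(-255 + R) = -1275 + 5*R)
1/(V(238) + U(-6, T(-4))) = 1/((-1275 + 5*238) + (½)/(-6)) = 1/((-1275 + 1190) + (½)*(-⅙)) = 1/(-85 - 1/12) = 1/(-1021/12) = -12/1021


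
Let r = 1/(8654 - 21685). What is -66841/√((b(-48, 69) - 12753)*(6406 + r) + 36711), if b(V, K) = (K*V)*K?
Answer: 66841*I*√117585571074/13481148276 ≈ 1.7002*I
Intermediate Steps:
b(V, K) = V*K²
r = -1/13031 (r = 1/(-13031) = -1/13031 ≈ -7.6740e-5)
-66841/√((b(-48, 69) - 12753)*(6406 + r) + 36711) = -66841/√((-48*69² - 12753)*(6406 - 1/13031) + 36711) = -66841/√((-48*4761 - 12753)*(83476585/13031) + 36711) = -66841/√((-228528 - 12753)*(83476585/13031) + 36711) = -66841/√(-241281*83476585/13031 + 36711) = -66841/√(-242666432595/157 + 36711) = -66841*(-I*√117585571074/13481148276) = -(-66841)*I*√117585571074/13481148276 = 66841*I*√117585571074/13481148276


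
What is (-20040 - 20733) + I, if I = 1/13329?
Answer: -543463316/13329 ≈ -40773.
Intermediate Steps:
I = 1/13329 ≈ 7.5024e-5
(-20040 - 20733) + I = (-20040 - 20733) + 1/13329 = -40773 + 1/13329 = -543463316/13329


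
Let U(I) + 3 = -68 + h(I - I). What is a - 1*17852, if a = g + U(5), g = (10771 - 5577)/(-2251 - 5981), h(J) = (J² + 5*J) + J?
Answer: -1505585/84 ≈ -17924.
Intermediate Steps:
h(J) = J² + 6*J
g = -53/84 (g = 5194/(-8232) = 5194*(-1/8232) = -53/84 ≈ -0.63095)
U(I) = -71 (U(I) = -3 + (-68 + (I - I)*(6 + (I - I))) = -3 + (-68 + 0*(6 + 0)) = -3 + (-68 + 0*6) = -3 + (-68 + 0) = -3 - 68 = -71)
a = -6017/84 (a = -53/84 - 71 = -6017/84 ≈ -71.631)
a - 1*17852 = -6017/84 - 1*17852 = -6017/84 - 17852 = -1505585/84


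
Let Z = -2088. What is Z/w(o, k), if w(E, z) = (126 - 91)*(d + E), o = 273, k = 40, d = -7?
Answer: -1044/4655 ≈ -0.22427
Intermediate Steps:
w(E, z) = -245 + 35*E (w(E, z) = (126 - 91)*(-7 + E) = 35*(-7 + E) = -245 + 35*E)
Z/w(o, k) = -2088/(-245 + 35*273) = -2088/(-245 + 9555) = -2088/9310 = -2088*1/9310 = -1044/4655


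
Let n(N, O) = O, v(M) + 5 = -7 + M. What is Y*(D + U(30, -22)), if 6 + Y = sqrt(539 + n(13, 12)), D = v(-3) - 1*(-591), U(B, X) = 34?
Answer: -3660 + 610*sqrt(551) ≈ 10659.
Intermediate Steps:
v(M) = -12 + M (v(M) = -5 + (-7 + M) = -12 + M)
D = 576 (D = (-12 - 3) - 1*(-591) = -15 + 591 = 576)
Y = -6 + sqrt(551) (Y = -6 + sqrt(539 + 12) = -6 + sqrt(551) ≈ 17.473)
Y*(D + U(30, -22)) = (-6 + sqrt(551))*(576 + 34) = (-6 + sqrt(551))*610 = -3660 + 610*sqrt(551)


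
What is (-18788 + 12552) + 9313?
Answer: 3077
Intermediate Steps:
(-18788 + 12552) + 9313 = -6236 + 9313 = 3077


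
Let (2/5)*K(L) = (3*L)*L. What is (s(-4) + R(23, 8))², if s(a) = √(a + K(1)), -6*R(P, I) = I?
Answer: 95/18 - 4*√14/3 ≈ 0.28890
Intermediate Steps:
K(L) = 15*L²/2 (K(L) = 5*((3*L)*L)/2 = 5*(3*L²)/2 = 15*L²/2)
R(P, I) = -I/6
s(a) = √(15/2 + a) (s(a) = √(a + (15/2)*1²) = √(a + (15/2)*1) = √(a + 15/2) = √(15/2 + a))
(s(-4) + R(23, 8))² = (√(30 + 4*(-4))/2 - ⅙*8)² = (√(30 - 16)/2 - 4/3)² = (√14/2 - 4/3)² = (-4/3 + √14/2)²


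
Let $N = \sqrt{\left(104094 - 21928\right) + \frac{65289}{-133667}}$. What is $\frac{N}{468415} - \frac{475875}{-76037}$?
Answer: $\frac{475875}{76037} + \frac{\sqrt{1468040257816811}}{62611627805} \approx 6.2591$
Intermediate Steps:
$N = \frac{\sqrt{1468040257816811}}{133667}$ ($N = \sqrt{\left(104094 - 21928\right) + 65289 \left(- \frac{1}{133667}\right)} = \sqrt{82166 - \frac{65289}{133667}} = \sqrt{\frac{10982817433}{133667}} = \frac{\sqrt{1468040257816811}}{133667} \approx 286.65$)
$\frac{N}{468415} - \frac{475875}{-76037} = \frac{\frac{1}{133667} \sqrt{1468040257816811}}{468415} - \frac{475875}{-76037} = \frac{\sqrt{1468040257816811}}{133667} \cdot \frac{1}{468415} - - \frac{475875}{76037} = \frac{\sqrt{1468040257816811}}{62611627805} + \frac{475875}{76037} = \frac{475875}{76037} + \frac{\sqrt{1468040257816811}}{62611627805}$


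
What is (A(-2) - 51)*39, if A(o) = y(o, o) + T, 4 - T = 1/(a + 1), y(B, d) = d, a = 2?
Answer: -1924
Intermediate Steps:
T = 11/3 (T = 4 - 1/(2 + 1) = 4 - 1/3 = 4 - 1*⅓ = 4 - ⅓ = 11/3 ≈ 3.6667)
A(o) = 11/3 + o (A(o) = o + 11/3 = 11/3 + o)
(A(-2) - 51)*39 = ((11/3 - 2) - 51)*39 = (5/3 - 51)*39 = -148/3*39 = -1924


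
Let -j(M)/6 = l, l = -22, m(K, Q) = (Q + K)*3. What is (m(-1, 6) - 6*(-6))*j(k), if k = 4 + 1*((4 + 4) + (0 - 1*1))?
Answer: 6732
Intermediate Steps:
m(K, Q) = 3*K + 3*Q (m(K, Q) = (K + Q)*3 = 3*K + 3*Q)
k = 11 (k = 4 + 1*(8 + (0 - 1)) = 4 + 1*(8 - 1) = 4 + 1*7 = 4 + 7 = 11)
j(M) = 132 (j(M) = -6*(-22) = 132)
(m(-1, 6) - 6*(-6))*j(k) = ((3*(-1) + 3*6) - 6*(-6))*132 = ((-3 + 18) + 36)*132 = (15 + 36)*132 = 51*132 = 6732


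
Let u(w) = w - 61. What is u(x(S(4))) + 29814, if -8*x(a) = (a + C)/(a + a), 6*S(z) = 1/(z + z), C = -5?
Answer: 476287/16 ≈ 29768.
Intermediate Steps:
S(z) = 1/(12*z) (S(z) = 1/(6*(z + z)) = 1/(6*((2*z))) = (1/(2*z))/6 = 1/(12*z))
x(a) = -(-5 + a)/(16*a) (x(a) = -(a - 5)/(8*(a + a)) = -(-5 + a)/(8*(2*a)) = -(-5 + a)*1/(2*a)/8 = -(-5 + a)/(16*a))
u(w) = -61 + w
u(x(S(4))) + 29814 = (-61 + (5 - 1/(12*4))/(16*(((1/12)/4)))) + 29814 = (-61 + (5 - 1/(12*4))/(16*(((1/12)*(1/4))))) + 29814 = (-61 + (5 - 1*1/48)/(16*(1/48))) + 29814 = (-61 + (1/16)*48*(5 - 1/48)) + 29814 = (-61 + (1/16)*48*(239/48)) + 29814 = (-61 + 239/16) + 29814 = -737/16 + 29814 = 476287/16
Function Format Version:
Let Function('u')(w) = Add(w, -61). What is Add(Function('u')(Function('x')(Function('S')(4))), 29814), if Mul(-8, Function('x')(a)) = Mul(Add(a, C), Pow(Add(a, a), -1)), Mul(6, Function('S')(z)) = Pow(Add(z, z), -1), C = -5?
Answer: Rational(476287, 16) ≈ 29768.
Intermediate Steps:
Function('S')(z) = Mul(Rational(1, 12), Pow(z, -1)) (Function('S')(z) = Mul(Rational(1, 6), Pow(Add(z, z), -1)) = Mul(Rational(1, 6), Pow(Mul(2, z), -1)) = Mul(Rational(1, 6), Mul(Rational(1, 2), Pow(z, -1))) = Mul(Rational(1, 12), Pow(z, -1)))
Function('x')(a) = Mul(Rational(-1, 16), Pow(a, -1), Add(-5, a)) (Function('x')(a) = Mul(Rational(-1, 8), Mul(Add(a, -5), Pow(Add(a, a), -1))) = Mul(Rational(-1, 8), Mul(Add(-5, a), Pow(Mul(2, a), -1))) = Mul(Rational(-1, 8), Mul(Add(-5, a), Mul(Rational(1, 2), Pow(a, -1)))) = Mul(Rational(-1, 8), Mul(Rational(1, 2), Pow(a, -1), Add(-5, a))) = Mul(Rational(-1, 16), Pow(a, -1), Add(-5, a)))
Function('u')(w) = Add(-61, w)
Add(Function('u')(Function('x')(Function('S')(4))), 29814) = Add(Add(-61, Mul(Rational(1, 16), Pow(Mul(Rational(1, 12), Pow(4, -1)), -1), Add(5, Mul(-1, Mul(Rational(1, 12), Pow(4, -1)))))), 29814) = Add(Add(-61, Mul(Rational(1, 16), Pow(Mul(Rational(1, 12), Rational(1, 4)), -1), Add(5, Mul(-1, Mul(Rational(1, 12), Rational(1, 4)))))), 29814) = Add(Add(-61, Mul(Rational(1, 16), Pow(Rational(1, 48), -1), Add(5, Mul(-1, Rational(1, 48))))), 29814) = Add(Add(-61, Mul(Rational(1, 16), 48, Add(5, Rational(-1, 48)))), 29814) = Add(Add(-61, Mul(Rational(1, 16), 48, Rational(239, 48))), 29814) = Add(Add(-61, Rational(239, 16)), 29814) = Add(Rational(-737, 16), 29814) = Rational(476287, 16)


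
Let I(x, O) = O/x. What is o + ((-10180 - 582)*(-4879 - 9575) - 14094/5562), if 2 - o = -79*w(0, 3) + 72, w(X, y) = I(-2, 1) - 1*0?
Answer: 32044090209/206 ≈ 1.5555e+8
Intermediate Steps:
w(X, y) = -1/2 (w(X, y) = 1/(-2) - 1*0 = 1*(-1/2) + 0 = -1/2 + 0 = -1/2)
o = -219/2 (o = 2 - (-79*(-1/2) + 72) = 2 - (79/2 + 72) = 2 - 1*223/2 = 2 - 223/2 = -219/2 ≈ -109.50)
o + ((-10180 - 582)*(-4879 - 9575) - 14094/5562) = -219/2 + ((-10180 - 582)*(-4879 - 9575) - 14094/5562) = -219/2 + (-10762*(-14454) - 14094*1/5562) = -219/2 + (155553948 - 261/103) = -219/2 + 16022056383/103 = 32044090209/206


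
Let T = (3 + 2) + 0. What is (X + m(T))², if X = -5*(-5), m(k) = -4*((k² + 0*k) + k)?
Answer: 9025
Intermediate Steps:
T = 5 (T = 5 + 0 = 5)
m(k) = -4*k - 4*k² (m(k) = -4*((k² + 0) + k) = -4*(k² + k) = -4*(k + k²) = -4*k - 4*k²)
X = 25
(X + m(T))² = (25 - 4*5*(1 + 5))² = (25 - 4*5*6)² = (25 - 120)² = (-95)² = 9025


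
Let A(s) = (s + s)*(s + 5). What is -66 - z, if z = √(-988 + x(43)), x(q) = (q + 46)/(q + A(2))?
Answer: -66 - 11*I*√41109/71 ≈ -66.0 - 31.413*I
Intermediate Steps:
A(s) = 2*s*(5 + s) (A(s) = (2*s)*(5 + s) = 2*s*(5 + s))
x(q) = (46 + q)/(28 + q) (x(q) = (q + 46)/(q + 2*2*(5 + 2)) = (46 + q)/(q + 2*2*7) = (46 + q)/(q + 28) = (46 + q)/(28 + q))
z = 11*I*√41109/71 (z = √(-988 + (46 + 43)/(28 + 43)) = √(-988 + 89/71) = √(-70059/71) = 11*I*√41109/71 ≈ 31.413*I)
-66 - z = -66 - 11*I*√41109/71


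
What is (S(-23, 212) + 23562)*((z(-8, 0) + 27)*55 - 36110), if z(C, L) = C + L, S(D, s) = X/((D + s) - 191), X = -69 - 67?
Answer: -828585950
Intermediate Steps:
X = -136
S(D, s) = -136/(-191 + D + s) (S(D, s) = -136/((D + s) - 191) = -136/(-191 + D + s))
(S(-23, 212) + 23562)*((z(-8, 0) + 27)*55 - 36110) = (-136/(-191 - 23 + 212) + 23562)*(((-8 + 0) + 27)*55 - 36110) = (-136/(-2) + 23562)*((-8 + 27)*55 - 36110) = (-136*(-½) + 23562)*(19*55 - 36110) = (68 + 23562)*(1045 - 36110) = 23630*(-35065) = -828585950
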